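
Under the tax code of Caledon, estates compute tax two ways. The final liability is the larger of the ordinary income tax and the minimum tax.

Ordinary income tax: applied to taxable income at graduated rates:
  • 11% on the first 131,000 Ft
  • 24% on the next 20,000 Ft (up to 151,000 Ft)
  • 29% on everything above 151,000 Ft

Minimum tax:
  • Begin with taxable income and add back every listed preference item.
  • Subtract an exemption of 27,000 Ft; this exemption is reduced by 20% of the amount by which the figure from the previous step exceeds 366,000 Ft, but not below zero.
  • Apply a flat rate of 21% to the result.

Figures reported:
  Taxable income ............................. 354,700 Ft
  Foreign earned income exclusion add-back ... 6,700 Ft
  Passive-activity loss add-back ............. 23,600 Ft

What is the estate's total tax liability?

78,283 Ft

Minimum tax:
  Adjusted income: 354,700 Ft + 6,700 Ft + 23,600 Ft = 385,000 Ft
  Exemption: 27,000 Ft − 20% × (385,000 Ft − 366,000 Ft) = 27,000 Ft − 3,800 Ft = 23,200 Ft
  Base: 385,000 Ft − 23,200 Ft = 361,800 Ft
  361,800 Ft × 21% = 75,978 Ft

Ordinary income tax:
  131,000 Ft × 11% = 14,410 Ft
  20,000 Ft × 24% = 4,800 Ft
  203,700 Ft × 29% = 59,073 Ft
  → 78,283 Ft

78,283 Ft > 75,978 Ft, so the ordinary income tax governs.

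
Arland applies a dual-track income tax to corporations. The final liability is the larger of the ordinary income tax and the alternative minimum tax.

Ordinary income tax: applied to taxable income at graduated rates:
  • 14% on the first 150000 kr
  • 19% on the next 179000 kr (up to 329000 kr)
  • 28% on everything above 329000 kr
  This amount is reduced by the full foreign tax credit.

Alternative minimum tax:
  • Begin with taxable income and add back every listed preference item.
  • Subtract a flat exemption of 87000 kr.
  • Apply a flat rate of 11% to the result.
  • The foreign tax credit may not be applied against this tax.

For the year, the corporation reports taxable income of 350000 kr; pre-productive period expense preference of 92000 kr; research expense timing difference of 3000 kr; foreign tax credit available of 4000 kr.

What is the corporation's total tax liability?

56890 kr

Ordinary income tax:
  150000 kr × 14% = 21000 kr
  179000 kr × 19% = 34010 kr
  21000 kr × 28% = 5880 kr
  → 60890 kr
  Less foreign tax credit 4000 kr → 56890 kr

Alternative minimum tax:
  Adjusted income: 350000 kr + 92000 kr + 3000 kr = 445000 kr
  Less exemption 87000 kr → base 358000 kr
  358000 kr × 11% = 39380 kr

56890 kr > 39380 kr, so the ordinary income tax governs.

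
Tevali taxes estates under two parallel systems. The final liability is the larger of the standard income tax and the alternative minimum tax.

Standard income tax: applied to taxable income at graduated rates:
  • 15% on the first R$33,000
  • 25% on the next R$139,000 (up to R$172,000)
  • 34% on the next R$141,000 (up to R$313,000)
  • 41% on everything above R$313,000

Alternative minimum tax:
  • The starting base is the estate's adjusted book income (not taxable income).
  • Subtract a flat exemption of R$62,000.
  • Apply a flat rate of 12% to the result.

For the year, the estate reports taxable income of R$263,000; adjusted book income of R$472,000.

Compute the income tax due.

Standard income tax:
  R$33,000 × 15% = R$4,950
  R$139,000 × 25% = R$34,750
  R$91,000 × 34% = R$30,940
  → R$70,640

Alternative minimum tax:
  Base (adjusted book income): R$472,000
  Less exemption R$62,000 → base R$410,000
  R$410,000 × 12% = R$49,200

R$70,640 > R$49,200, so the standard income tax governs.

R$70,640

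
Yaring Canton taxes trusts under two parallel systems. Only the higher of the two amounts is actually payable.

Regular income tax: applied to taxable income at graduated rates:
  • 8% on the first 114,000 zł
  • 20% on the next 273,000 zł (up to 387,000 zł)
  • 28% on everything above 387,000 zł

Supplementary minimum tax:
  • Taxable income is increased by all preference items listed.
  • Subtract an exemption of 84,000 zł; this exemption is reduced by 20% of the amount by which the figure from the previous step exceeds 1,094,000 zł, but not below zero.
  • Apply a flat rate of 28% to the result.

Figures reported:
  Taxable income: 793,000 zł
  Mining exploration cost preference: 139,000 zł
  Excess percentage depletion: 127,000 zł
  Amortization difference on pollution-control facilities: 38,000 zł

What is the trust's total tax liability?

Supplementary minimum tax:
  Adjusted income: 793,000 zł + 139,000 zł + 127,000 zł + 38,000 zł = 1,097,000 zł
  Exemption: 84,000 zł − 20% × (1,097,000 zł − 1,094,000 zł) = 84,000 zł − 600 zł = 83,400 zł
  Base: 1,097,000 zł − 83,400 zł = 1,013,600 zł
  1,013,600 zł × 28% = 283,808 zł

Regular income tax:
  114,000 zł × 8% = 9,120 zł
  273,000 zł × 20% = 54,600 zł
  406,000 zł × 28% = 113,680 zł
  → 177,400 zł

283,808 zł > 177,400 zł, so the supplementary minimum tax is the binding amount.

283,808 zł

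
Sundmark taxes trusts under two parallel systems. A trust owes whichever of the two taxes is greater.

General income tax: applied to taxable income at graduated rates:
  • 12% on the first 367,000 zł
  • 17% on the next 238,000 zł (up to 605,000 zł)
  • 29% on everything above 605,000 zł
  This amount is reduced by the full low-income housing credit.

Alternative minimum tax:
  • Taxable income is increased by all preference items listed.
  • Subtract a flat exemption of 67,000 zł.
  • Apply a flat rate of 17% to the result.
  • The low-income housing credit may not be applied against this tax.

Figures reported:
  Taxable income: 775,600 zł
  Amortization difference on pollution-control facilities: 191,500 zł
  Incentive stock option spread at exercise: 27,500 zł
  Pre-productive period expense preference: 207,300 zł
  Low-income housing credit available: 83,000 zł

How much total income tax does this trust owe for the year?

192,933 zł

General income tax:
  367,000 zł × 12% = 44,040 zł
  238,000 zł × 17% = 40,460 zł
  170,600 zł × 29% = 49,474 zł
  → 133,974 zł
  Less low-income housing credit 83,000 zł → 50,974 zł

Alternative minimum tax:
  Adjusted income: 775,600 zł + 191,500 zł + 27,500 zł + 207,300 zł = 1,201,900 zł
  Less exemption 67,000 zł → base 1,134,900 zł
  1,134,900 zł × 17% = 192,933 zł

192,933 zł > 50,974 zł, so the alternative minimum tax is the binding amount.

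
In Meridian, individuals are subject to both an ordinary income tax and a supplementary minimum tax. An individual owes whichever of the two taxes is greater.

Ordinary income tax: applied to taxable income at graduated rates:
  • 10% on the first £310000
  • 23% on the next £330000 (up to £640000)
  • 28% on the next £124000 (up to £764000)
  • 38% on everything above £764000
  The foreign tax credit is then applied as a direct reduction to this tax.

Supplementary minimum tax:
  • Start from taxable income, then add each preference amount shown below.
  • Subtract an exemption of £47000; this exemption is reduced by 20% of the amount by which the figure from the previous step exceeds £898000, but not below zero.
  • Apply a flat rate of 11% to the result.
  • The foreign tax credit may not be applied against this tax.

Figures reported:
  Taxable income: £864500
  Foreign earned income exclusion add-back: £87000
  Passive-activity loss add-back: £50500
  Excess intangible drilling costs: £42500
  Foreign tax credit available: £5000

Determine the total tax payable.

£174810

Supplementary minimum tax:
  Adjusted income: £864500 + £87000 + £50500 + £42500 = £1044500
  Exemption: £47000 − 20% × (£1044500 − £898000) = £47000 − £29300 = £17700
  Base: £1044500 − £17700 = £1026800
  £1026800 × 11% = £112948

Ordinary income tax:
  £310000 × 10% = £31000
  £330000 × 23% = £75900
  £124000 × 28% = £34720
  £100500 × 38% = £38190
  → £179810
  Less foreign tax credit £5000 → £174810

£174810 > £112948, so the ordinary income tax governs.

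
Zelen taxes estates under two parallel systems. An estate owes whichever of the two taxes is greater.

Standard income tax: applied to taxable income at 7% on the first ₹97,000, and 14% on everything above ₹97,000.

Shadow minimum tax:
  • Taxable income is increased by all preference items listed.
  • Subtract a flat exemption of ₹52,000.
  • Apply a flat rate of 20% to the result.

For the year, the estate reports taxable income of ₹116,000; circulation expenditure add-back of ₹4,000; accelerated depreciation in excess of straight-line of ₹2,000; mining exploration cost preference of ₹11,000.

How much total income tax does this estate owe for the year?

Standard income tax:
  ₹97,000 × 7% = ₹6,790
  ₹19,000 × 14% = ₹2,660
  → ₹9,450

Shadow minimum tax:
  Adjusted income: ₹116,000 + ₹4,000 + ₹2,000 + ₹11,000 = ₹133,000
  Less exemption ₹52,000 → base ₹81,000
  ₹81,000 × 20% = ₹16,200

₹16,200 > ₹9,450, so the shadow minimum tax is the binding amount.

₹16,200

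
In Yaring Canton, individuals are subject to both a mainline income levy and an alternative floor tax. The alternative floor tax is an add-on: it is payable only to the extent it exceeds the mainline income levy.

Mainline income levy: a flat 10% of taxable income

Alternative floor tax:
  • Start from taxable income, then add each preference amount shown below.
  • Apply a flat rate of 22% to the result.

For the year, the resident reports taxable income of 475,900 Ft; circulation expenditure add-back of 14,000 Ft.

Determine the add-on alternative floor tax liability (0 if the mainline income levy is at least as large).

Mainline income levy:
  475,900 Ft × 10% = 47,590 Ft

Alternative floor tax:
  Adjusted income: 475,900 Ft + 14,000 Ft = 489,900 Ft
  489,900 Ft × 22% = 107,778 Ft

Excess of alternative floor tax over mainline income levy: 107,778 Ft − 47,590 Ft = 60,188 Ft.

60,188 Ft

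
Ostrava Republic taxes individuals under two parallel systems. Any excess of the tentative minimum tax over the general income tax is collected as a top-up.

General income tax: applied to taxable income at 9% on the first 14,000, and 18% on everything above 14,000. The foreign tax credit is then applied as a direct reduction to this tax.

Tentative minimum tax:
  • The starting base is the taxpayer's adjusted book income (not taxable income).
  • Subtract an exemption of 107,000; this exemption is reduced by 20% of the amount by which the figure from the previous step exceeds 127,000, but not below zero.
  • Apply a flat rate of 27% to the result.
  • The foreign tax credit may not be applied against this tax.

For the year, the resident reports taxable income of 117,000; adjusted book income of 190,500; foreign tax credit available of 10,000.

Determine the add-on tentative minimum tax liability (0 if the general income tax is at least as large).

16,174

General income tax:
  14,000 × 9% = 1,260
  103,000 × 18% = 18,540
  → 19,800
  Less foreign tax credit 10,000 → 9,800

Tentative minimum tax:
  Base (adjusted book income): 190,500
  Exemption: 107,000 − 20% × (190,500 − 127,000) = 107,000 − 12,700 = 94,300
  Base: 190,500 − 94,300 = 96,200
  96,200 × 27% = 25,974

Excess of tentative minimum tax over general income tax: 25,974 − 9,800 = 16,174.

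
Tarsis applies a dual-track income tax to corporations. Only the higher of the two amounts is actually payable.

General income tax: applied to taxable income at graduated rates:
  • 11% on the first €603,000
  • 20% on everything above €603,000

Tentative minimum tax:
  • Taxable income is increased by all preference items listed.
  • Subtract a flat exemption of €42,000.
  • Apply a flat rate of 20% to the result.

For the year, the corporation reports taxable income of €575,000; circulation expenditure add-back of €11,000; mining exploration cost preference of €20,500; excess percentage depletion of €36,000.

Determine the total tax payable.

General income tax:
  €575,000 × 11% = €63,250

Tentative minimum tax:
  Adjusted income: €575,000 + €11,000 + €20,500 + €36,000 = €642,500
  Less exemption €42,000 → base €600,500
  €600,500 × 20% = €120,100

€120,100 > €63,250, so the tentative minimum tax is the binding amount.

€120,100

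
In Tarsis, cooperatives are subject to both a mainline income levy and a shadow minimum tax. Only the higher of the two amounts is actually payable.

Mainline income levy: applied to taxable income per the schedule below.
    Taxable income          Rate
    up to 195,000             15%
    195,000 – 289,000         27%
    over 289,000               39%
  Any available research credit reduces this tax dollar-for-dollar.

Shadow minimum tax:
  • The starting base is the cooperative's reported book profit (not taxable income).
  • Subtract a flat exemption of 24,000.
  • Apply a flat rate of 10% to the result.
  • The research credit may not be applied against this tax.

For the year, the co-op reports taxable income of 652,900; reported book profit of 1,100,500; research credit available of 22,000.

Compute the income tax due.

Mainline income levy:
  195,000 × 15% = 29,250
  94,000 × 27% = 25,380
  363,900 × 39% = 141,921
  → 196,551
  Less research credit 22,000 → 174,551

Shadow minimum tax:
  Base (reported book profit): 1,100,500
  Less exemption 24,000 → base 1,076,500
  1,076,500 × 10% = 107,650

174,551 > 107,650, so the mainline income levy governs.

174,551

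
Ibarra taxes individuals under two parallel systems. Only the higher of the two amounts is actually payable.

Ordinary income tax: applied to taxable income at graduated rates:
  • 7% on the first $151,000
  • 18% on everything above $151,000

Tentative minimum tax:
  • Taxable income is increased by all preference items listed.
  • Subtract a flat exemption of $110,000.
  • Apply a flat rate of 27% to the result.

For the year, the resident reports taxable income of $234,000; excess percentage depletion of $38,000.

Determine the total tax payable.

$43,740

Ordinary income tax:
  $151,000 × 7% = $10,570
  $83,000 × 18% = $14,940
  → $25,510

Tentative minimum tax:
  Adjusted income: $234,000 + $38,000 = $272,000
  Less exemption $110,000 → base $162,000
  $162,000 × 27% = $43,740

$43,740 > $25,510, so the tentative minimum tax is the binding amount.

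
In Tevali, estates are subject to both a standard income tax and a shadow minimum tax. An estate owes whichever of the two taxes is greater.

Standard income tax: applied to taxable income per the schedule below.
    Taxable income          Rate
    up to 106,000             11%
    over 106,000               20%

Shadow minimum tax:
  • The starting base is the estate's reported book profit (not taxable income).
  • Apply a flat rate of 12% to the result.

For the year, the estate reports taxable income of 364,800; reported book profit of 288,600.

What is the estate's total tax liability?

Shadow minimum tax:
  Base (reported book profit): 288,600
  288,600 × 12% = 34,632

Standard income tax:
  106,000 × 11% = 11,660
  258,800 × 20% = 51,760
  → 63,420

63,420 > 34,632, so the standard income tax governs.

63,420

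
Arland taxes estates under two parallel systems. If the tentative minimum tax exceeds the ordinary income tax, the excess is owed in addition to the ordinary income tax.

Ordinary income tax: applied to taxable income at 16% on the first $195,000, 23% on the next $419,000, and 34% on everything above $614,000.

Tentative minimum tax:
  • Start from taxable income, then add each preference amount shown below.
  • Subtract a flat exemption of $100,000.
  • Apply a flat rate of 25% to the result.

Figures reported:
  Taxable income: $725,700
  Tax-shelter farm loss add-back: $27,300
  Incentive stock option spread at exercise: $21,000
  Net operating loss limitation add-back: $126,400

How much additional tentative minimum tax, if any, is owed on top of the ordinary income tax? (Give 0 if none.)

Tentative minimum tax:
  Adjusted income: $725,700 + $27,300 + $21,000 + $126,400 = $900,400
  Less exemption $100,000 → base $800,400
  $800,400 × 25% = $200,100

Ordinary income tax:
  $195,000 × 16% = $31,200
  $419,000 × 23% = $96,370
  $111,700 × 34% = $37,978
  → $165,548

Excess of tentative minimum tax over ordinary income tax: $200,100 − $165,548 = $34,552.

$34,552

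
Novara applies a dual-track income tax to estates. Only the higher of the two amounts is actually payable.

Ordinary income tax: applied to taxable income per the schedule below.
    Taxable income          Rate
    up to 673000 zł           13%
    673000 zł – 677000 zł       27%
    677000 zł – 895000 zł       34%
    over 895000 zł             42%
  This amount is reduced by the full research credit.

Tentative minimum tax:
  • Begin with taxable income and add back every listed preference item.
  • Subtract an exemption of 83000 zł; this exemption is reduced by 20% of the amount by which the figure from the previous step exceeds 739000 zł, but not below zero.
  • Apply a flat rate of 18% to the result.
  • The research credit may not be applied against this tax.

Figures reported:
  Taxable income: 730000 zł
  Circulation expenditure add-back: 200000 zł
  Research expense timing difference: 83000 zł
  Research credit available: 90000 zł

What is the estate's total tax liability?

177264 zł

Ordinary income tax:
  673000 zł × 13% = 87490 zł
  4000 zł × 27% = 1080 zł
  53000 zł × 34% = 18020 zł
  → 106590 zł
  Less research credit 90000 zł → 16590 zł

Tentative minimum tax:
  Adjusted income: 730000 zł + 200000 zł + 83000 zł = 1013000 zł
  Exemption: 83000 zł − 20% × (1013000 zł − 739000 zł) = 83000 zł − 54800 zł = 28200 zł
  Base: 1013000 zł − 28200 zł = 984800 zł
  984800 zł × 18% = 177264 zł

177264 zł > 16590 zł, so the tentative minimum tax is the binding amount.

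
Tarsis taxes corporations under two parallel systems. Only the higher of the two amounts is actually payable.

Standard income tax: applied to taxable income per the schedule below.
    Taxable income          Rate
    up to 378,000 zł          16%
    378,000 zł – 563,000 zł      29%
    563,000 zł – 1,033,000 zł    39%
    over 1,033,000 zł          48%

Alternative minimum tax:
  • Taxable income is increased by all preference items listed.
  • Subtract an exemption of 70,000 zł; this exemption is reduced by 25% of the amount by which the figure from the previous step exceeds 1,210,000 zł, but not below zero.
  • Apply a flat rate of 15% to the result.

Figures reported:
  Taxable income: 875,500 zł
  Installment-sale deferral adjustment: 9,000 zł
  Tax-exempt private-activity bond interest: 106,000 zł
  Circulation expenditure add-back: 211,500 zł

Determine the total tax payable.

236,005 zł

Alternative minimum tax:
  Adjusted income: 875,500 zł + 9,000 zł + 106,000 zł + 211,500 zł = 1,202,000 zł
  Exemption: 1,202,000 zł ≤ 1,210,000 zł, so full 70,000 zł applies
  Base: 1,202,000 zł − 70,000 zł = 1,132,000 zł
  1,132,000 zł × 15% = 169,800 zł

Standard income tax:
  378,000 zł × 16% = 60,480 zł
  185,000 zł × 29% = 53,650 zł
  312,500 zł × 39% = 121,875 zł
  → 236,005 zł

236,005 zł > 169,800 zł, so the standard income tax governs.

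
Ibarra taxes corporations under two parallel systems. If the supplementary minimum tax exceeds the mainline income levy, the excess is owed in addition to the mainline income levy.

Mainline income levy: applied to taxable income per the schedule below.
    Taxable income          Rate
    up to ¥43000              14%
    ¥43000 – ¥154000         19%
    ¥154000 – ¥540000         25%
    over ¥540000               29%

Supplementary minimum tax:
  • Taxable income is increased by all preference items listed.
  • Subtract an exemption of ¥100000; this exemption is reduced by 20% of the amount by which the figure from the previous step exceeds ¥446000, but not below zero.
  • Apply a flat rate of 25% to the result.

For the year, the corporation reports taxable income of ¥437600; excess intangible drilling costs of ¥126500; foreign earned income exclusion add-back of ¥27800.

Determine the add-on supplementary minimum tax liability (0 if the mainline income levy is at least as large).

¥32260

Mainline income levy:
  ¥43000 × 14% = ¥6020
  ¥111000 × 19% = ¥21090
  ¥283600 × 25% = ¥70900
  → ¥98010

Supplementary minimum tax:
  Adjusted income: ¥437600 + ¥126500 + ¥27800 = ¥591900
  Exemption: ¥100000 − 20% × (¥591900 − ¥446000) = ¥100000 − ¥29180 = ¥70820
  Base: ¥591900 − ¥70820 = ¥521080
  ¥521080 × 25% = ¥130270

Excess of supplementary minimum tax over mainline income levy: ¥130270 − ¥98010 = ¥32260.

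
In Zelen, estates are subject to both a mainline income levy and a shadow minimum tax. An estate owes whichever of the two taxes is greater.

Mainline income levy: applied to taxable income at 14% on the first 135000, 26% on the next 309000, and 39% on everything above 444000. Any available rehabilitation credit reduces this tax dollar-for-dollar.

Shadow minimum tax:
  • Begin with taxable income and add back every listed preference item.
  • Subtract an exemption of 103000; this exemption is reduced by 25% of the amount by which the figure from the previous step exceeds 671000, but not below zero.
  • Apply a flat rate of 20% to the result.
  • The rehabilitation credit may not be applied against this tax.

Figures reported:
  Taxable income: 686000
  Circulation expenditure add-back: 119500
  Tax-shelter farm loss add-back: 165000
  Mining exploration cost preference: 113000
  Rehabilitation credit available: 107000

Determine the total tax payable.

Mainline income levy:
  135000 × 14% = 18900
  309000 × 26% = 80340
  242000 × 39% = 94380
  → 193620
  Less rehabilitation credit 107000 → 86620

Shadow minimum tax:
  Adjusted income: 686000 + 119500 + 165000 + 113000 = 1083500
  Exemption: 25% × (1083500 − 671000) = 103125 ≥ 103000, so the exemption is fully phased out
  Base: 1083500 − 0 = 1083500
  1083500 × 20% = 216700

216700 > 86620, so the shadow minimum tax is the binding amount.

216700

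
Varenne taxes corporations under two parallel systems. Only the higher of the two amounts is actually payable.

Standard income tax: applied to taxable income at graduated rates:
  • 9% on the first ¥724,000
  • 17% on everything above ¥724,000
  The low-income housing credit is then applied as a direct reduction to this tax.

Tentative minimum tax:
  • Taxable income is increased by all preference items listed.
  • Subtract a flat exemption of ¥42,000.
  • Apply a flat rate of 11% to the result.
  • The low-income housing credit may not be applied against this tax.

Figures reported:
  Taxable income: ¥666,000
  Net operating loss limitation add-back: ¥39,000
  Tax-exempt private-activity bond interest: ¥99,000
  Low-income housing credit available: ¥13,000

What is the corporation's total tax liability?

¥83,820

Standard income tax:
  ¥666,000 × 9% = ¥59,940
  Less low-income housing credit ¥13,000 → ¥46,940

Tentative minimum tax:
  Adjusted income: ¥666,000 + ¥39,000 + ¥99,000 = ¥804,000
  Less exemption ¥42,000 → base ¥762,000
  ¥762,000 × 11% = ¥83,820

¥83,820 > ¥46,940, so the tentative minimum tax is the binding amount.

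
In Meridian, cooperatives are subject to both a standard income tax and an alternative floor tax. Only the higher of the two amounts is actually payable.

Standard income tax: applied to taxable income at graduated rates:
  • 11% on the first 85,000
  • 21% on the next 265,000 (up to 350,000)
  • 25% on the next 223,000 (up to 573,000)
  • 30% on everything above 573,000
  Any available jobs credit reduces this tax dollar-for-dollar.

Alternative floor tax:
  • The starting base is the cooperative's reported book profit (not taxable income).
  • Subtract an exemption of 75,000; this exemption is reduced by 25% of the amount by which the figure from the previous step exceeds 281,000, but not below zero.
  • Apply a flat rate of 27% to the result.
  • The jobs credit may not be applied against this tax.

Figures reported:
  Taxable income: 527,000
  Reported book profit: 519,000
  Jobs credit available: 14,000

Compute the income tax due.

135,945

Alternative floor tax:
  Base (reported book profit): 519,000
  Exemption: 75,000 − 25% × (519,000 − 281,000) = 75,000 − 59,500 = 15,500
  Base: 519,000 − 15,500 = 503,500
  503,500 × 27% = 135,945

Standard income tax:
  85,000 × 11% = 9,350
  265,000 × 21% = 55,650
  177,000 × 25% = 44,250
  → 109,250
  Less jobs credit 14,000 → 95,250

135,945 > 95,250, so the alternative floor tax is the binding amount.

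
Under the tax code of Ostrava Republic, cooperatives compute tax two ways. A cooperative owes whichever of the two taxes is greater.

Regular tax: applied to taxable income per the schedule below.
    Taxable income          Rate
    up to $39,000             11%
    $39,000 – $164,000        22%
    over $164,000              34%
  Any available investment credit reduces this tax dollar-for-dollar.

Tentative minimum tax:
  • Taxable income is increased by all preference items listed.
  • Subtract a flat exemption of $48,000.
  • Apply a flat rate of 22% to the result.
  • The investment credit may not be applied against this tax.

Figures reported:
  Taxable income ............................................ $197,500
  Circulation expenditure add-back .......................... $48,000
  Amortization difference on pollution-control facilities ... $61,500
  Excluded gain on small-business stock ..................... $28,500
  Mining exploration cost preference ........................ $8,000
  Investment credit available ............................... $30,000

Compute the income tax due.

Regular tax:
  $39,000 × 11% = $4,290
  $125,000 × 22% = $27,500
  $33,500 × 34% = $11,390
  → $43,180
  Less investment credit $30,000 → $13,180

Tentative minimum tax:
  Adjusted income: $197,500 + $48,000 + $61,500 + $28,500 + $8,000 = $343,500
  Less exemption $48,000 → base $295,500
  $295,500 × 22% = $65,010

$65,010 > $13,180, so the tentative minimum tax is the binding amount.

$65,010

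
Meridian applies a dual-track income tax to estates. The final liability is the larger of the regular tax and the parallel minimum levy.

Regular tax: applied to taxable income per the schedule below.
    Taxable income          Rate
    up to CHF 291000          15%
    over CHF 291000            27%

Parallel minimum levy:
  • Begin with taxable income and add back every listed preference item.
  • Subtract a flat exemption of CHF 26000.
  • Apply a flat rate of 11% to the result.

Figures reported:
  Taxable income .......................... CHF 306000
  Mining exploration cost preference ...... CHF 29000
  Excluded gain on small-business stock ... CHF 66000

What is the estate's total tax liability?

CHF 47700

Parallel minimum levy:
  Adjusted income: CHF 306000 + CHF 29000 + CHF 66000 = CHF 401000
  Less exemption CHF 26000 → base CHF 375000
  CHF 375000 × 11% = CHF 41250

Regular tax:
  CHF 291000 × 15% = CHF 43650
  CHF 15000 × 27% = CHF 4050
  → CHF 47700

CHF 47700 > CHF 41250, so the regular tax governs.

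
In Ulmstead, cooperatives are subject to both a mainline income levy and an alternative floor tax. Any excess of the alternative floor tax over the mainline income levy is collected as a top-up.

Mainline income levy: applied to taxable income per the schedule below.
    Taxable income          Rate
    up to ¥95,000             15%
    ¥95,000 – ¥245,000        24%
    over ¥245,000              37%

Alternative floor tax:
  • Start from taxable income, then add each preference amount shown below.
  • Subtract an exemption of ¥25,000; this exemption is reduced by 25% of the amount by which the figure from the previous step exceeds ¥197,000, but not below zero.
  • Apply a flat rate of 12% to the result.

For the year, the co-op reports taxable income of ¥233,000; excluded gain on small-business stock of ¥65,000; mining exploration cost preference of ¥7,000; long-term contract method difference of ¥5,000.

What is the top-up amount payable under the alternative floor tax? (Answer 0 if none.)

¥0

Alternative floor tax:
  Adjusted income: ¥233,000 + ¥65,000 + ¥7,000 + ¥5,000 = ¥310,000
  Exemption: 25% × (¥310,000 − ¥197,000) = ¥28,250 ≥ ¥25,000, so the exemption is fully phased out
  Base: ¥310,000 − ¥0 = ¥310,000
  ¥310,000 × 12% = ¥37,200

Mainline income levy:
  ¥95,000 × 15% = ¥14,250
  ¥138,000 × 24% = ¥33,120
  → ¥47,370

¥37,200 ≤ ¥47,370, so no add-on is due.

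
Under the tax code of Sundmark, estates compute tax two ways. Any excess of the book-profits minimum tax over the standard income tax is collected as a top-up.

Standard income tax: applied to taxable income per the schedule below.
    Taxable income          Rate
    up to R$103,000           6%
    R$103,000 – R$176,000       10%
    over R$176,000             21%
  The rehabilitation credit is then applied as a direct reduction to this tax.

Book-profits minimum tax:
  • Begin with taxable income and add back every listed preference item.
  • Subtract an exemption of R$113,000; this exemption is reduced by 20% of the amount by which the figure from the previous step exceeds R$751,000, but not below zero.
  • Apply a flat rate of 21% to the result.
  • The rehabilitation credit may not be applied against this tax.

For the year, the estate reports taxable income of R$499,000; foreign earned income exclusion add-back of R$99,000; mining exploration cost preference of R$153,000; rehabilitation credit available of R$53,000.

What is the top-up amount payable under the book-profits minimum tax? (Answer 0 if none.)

R$105,670

Standard income tax:
  R$103,000 × 6% = R$6,180
  R$73,000 × 10% = R$7,300
  R$323,000 × 21% = R$67,830
  → R$81,310
  Less rehabilitation credit R$53,000 → R$28,310

Book-profits minimum tax:
  Adjusted income: R$499,000 + R$99,000 + R$153,000 = R$751,000
  Exemption: R$751,000 ≤ R$751,000, so full R$113,000 applies
  Base: R$751,000 − R$113,000 = R$638,000
  R$638,000 × 21% = R$133,980

Excess of book-profits minimum tax over standard income tax: R$133,980 − R$28,310 = R$105,670.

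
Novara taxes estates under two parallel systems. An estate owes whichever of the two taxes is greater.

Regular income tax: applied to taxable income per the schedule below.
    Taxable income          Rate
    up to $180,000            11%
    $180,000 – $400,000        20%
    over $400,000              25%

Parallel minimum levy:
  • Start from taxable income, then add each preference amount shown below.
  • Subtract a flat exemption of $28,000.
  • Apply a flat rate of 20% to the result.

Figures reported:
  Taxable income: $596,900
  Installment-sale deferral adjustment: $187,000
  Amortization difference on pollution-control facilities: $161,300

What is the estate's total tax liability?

Regular income tax:
  $180,000 × 11% = $19,800
  $220,000 × 20% = $44,000
  $196,900 × 25% = $49,225
  → $113,025

Parallel minimum levy:
  Adjusted income: $596,900 + $187,000 + $161,300 = $945,200
  Less exemption $28,000 → base $917,200
  $917,200 × 20% = $183,440

$183,440 > $113,025, so the parallel minimum levy is the binding amount.

$183,440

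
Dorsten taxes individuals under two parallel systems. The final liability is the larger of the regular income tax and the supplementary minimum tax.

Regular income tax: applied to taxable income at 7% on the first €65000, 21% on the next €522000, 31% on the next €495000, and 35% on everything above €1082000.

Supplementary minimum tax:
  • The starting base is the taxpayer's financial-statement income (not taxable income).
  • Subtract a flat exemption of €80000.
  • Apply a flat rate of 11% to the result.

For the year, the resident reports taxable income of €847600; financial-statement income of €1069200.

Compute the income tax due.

€194956

Supplementary minimum tax:
  Base (financial-statement income): €1069200
  Less exemption €80000 → base €989200
  €989200 × 11% = €108812

Regular income tax:
  €65000 × 7% = €4550
  €522000 × 21% = €109620
  €260600 × 31% = €80786
  → €194956

€194956 > €108812, so the regular income tax governs.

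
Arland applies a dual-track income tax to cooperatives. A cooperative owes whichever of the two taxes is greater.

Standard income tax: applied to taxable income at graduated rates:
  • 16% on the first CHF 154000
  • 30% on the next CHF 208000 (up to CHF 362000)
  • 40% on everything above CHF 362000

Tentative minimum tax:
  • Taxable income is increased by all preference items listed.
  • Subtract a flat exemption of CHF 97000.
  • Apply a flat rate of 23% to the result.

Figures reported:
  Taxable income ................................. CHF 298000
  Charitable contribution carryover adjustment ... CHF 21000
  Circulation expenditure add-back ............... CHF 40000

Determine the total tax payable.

CHF 67840

Standard income tax:
  CHF 154000 × 16% = CHF 24640
  CHF 144000 × 30% = CHF 43200
  → CHF 67840

Tentative minimum tax:
  Adjusted income: CHF 298000 + CHF 21000 + CHF 40000 = CHF 359000
  Less exemption CHF 97000 → base CHF 262000
  CHF 262000 × 23% = CHF 60260

CHF 67840 > CHF 60260, so the standard income tax governs.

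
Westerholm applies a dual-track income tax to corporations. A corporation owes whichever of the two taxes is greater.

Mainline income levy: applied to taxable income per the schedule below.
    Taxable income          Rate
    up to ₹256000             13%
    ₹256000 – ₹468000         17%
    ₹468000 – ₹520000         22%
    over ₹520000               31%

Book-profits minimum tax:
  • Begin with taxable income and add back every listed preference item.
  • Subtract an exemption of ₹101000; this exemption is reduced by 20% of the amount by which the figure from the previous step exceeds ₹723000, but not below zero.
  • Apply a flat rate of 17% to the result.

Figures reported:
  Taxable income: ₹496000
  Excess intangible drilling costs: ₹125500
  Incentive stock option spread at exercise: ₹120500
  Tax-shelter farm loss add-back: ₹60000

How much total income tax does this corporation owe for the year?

Book-profits minimum tax:
  Adjusted income: ₹496000 + ₹125500 + ₹120500 + ₹60000 = ₹802000
  Exemption: ₹101000 − 20% × (₹802000 − ₹723000) = ₹101000 − ₹15800 = ₹85200
  Base: ₹802000 − ₹85200 = ₹716800
  ₹716800 × 17% = ₹121856

Mainline income levy:
  ₹256000 × 13% = ₹33280
  ₹212000 × 17% = ₹36040
  ₹28000 × 22% = ₹6160
  → ₹75480

₹121856 > ₹75480, so the book-profits minimum tax is the binding amount.

₹121856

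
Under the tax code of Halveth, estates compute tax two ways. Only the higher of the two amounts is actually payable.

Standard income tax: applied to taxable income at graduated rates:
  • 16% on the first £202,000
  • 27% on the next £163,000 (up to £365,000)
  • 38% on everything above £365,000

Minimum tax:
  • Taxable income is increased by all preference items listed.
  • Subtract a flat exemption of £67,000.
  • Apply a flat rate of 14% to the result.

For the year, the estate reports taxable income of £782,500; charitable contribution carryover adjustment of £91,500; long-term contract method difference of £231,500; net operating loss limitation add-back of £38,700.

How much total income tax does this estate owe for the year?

Minimum tax:
  Adjusted income: £782,500 + £91,500 + £231,500 + £38,700 = £1,144,200
  Less exemption £67,000 → base £1,077,200
  £1,077,200 × 14% = £150,808

Standard income tax:
  £202,000 × 16% = £32,320
  £163,000 × 27% = £44,010
  £417,500 × 38% = £158,650
  → £234,980

£234,980 > £150,808, so the standard income tax governs.

£234,980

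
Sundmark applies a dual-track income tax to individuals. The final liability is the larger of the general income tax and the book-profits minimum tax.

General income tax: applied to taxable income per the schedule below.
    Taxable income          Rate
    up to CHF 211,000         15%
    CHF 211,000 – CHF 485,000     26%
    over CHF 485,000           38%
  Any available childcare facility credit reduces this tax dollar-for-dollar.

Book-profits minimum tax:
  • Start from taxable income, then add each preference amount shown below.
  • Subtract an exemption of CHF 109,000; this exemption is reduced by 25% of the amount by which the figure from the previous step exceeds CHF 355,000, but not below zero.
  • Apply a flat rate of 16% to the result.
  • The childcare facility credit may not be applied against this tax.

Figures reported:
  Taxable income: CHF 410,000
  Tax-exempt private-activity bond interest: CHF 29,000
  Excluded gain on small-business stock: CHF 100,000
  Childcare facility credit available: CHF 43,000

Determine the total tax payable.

Book-profits minimum tax:
  Adjusted income: CHF 410,000 + CHF 29,000 + CHF 100,000 = CHF 539,000
  Exemption: CHF 109,000 − 25% × (CHF 539,000 − CHF 355,000) = CHF 109,000 − CHF 46,000 = CHF 63,000
  Base: CHF 539,000 − CHF 63,000 = CHF 476,000
  CHF 476,000 × 16% = CHF 76,160

General income tax:
  CHF 211,000 × 15% = CHF 31,650
  CHF 199,000 × 26% = CHF 51,740
  → CHF 83,390
  Less childcare facility credit CHF 43,000 → CHF 40,390

CHF 76,160 > CHF 40,390, so the book-profits minimum tax is the binding amount.

CHF 76,160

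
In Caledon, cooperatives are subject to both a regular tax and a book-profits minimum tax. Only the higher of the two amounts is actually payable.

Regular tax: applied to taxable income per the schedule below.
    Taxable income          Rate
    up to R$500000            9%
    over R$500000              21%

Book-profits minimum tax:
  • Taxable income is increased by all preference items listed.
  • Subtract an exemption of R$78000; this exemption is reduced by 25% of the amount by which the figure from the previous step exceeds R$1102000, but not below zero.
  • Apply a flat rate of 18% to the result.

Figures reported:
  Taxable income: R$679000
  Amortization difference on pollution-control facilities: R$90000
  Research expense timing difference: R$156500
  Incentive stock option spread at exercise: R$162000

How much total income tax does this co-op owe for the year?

R$181710

Book-profits minimum tax:
  Adjusted income: R$679000 + R$90000 + R$156500 + R$162000 = R$1087500
  Exemption: R$1087500 ≤ R$1102000, so full R$78000 applies
  Base: R$1087500 − R$78000 = R$1009500
  R$1009500 × 18% = R$181710

Regular tax:
  R$500000 × 9% = R$45000
  R$179000 × 21% = R$37590
  → R$82590

R$181710 > R$82590, so the book-profits minimum tax is the binding amount.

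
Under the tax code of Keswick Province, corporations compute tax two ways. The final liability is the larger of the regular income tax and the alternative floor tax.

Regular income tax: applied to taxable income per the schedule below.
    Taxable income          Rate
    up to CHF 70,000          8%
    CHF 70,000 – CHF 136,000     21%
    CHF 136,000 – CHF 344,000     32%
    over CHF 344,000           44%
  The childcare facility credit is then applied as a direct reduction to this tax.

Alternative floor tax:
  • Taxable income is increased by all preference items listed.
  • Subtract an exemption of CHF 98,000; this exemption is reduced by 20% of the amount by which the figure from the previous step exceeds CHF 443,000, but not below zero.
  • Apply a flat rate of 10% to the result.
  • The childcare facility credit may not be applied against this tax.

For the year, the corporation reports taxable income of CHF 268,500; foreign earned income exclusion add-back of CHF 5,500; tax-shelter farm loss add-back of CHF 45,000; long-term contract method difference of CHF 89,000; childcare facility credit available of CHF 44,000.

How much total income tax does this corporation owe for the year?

CHF 31,000

Alternative floor tax:
  Adjusted income: CHF 268,500 + CHF 5,500 + CHF 45,000 + CHF 89,000 = CHF 408,000
  Exemption: CHF 408,000 ≤ CHF 443,000, so full CHF 98,000 applies
  Base: CHF 408,000 − CHF 98,000 = CHF 310,000
  CHF 310,000 × 10% = CHF 31,000

Regular income tax:
  CHF 70,000 × 8% = CHF 5,600
  CHF 66,000 × 21% = CHF 13,860
  CHF 132,500 × 32% = CHF 42,400
  → CHF 61,860
  Less childcare facility credit CHF 44,000 → CHF 17,860

CHF 31,000 > CHF 17,860, so the alternative floor tax is the binding amount.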